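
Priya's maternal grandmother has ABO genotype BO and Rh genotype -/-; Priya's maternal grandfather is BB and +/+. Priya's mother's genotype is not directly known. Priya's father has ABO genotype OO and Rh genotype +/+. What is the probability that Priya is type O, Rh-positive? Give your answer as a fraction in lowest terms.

Priya's mother's ABO genotype from BO × BB: 1/2 BB, 1/2 BO.
Crossing each possibility with the father OO and summing P(type O): 1/2·0 + 1/2·1/2 = 1/4.
Similarly for Rh via the mother's Rh distribution: P(Rh+) = 1.
Independent loci: 1/4 × 1 = 1/4.

1/4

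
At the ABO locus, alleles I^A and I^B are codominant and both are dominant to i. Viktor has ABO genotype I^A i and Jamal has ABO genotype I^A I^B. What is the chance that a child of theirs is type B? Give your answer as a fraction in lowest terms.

1/4

ABO cross I^A i × I^A I^B → offspring phenotypes: 1/2 A, 1/4 B, 1/4 AB.
So P(type B) = 1/4.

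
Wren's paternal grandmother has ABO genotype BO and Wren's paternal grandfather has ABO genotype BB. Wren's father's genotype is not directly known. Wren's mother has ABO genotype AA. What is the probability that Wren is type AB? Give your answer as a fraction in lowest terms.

3/4

Wren's father's ABO genotype from BO × BB: 1/2 BB, 1/2 BO.
Crossing each possibility with the mother AA and summing P(type AB): 1/2·1 + 1/2·1/2 = 3/4.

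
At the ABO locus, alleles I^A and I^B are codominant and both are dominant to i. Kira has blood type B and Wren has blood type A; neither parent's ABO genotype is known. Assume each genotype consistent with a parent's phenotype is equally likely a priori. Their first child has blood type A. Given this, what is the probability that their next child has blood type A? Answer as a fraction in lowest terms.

5/12

Possible genotypes: Kira ∈ {I^B I^B, I^B i}; Wren ∈ {I^A I^A, I^A i}.
Weight each parental genotype pair by prior × P(type-A child):
  I^B i × I^A I^A: posterior weight 2/3; P(next child type A) = 1/2.
  I^B i × I^A i: posterior weight 1/3; P(next child type A) = 1/4.
Weighted sum = 5/12.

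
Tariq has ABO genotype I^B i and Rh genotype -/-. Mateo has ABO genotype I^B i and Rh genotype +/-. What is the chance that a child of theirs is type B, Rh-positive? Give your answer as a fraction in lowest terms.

3/8

ABO cross I^B i × I^B i → offspring phenotypes: 1/4 O, 3/4 B.
Rh cross -/- × +/- → 1/2 Rh+, 1/2 Rh-.
Independent loci: P(type B, Rh-positive) = 3/4 × 1/2 = 3/8.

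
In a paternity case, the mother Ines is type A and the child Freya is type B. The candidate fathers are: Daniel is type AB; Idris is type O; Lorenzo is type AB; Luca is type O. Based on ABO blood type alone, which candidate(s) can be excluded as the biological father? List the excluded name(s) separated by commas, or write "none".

A candidate is excluded only if no genotype consistent with his phenotype could produce a type B child with a type A mother.
Idris (type O): no genotype consistent with that phenotype can produce a type-B child with a type-A mother.
Luca (type O): no genotype consistent with that phenotype can produce a type-B child with a type-A mother.

Idris, Luca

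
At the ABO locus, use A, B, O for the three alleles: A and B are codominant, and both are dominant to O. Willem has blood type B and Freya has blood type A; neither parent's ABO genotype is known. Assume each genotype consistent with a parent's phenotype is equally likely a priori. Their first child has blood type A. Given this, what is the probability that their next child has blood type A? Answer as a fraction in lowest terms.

Possible genotypes: Willem ∈ {BB, BO}; Freya ∈ {AA, AO}.
Weight each parental genotype pair by prior × P(type-A child):
  BO × AA: posterior weight 2/3; P(next child type A) = 1/2.
  BO × AO: posterior weight 1/3; P(next child type A) = 1/4.
Weighted sum = 5/12.

5/12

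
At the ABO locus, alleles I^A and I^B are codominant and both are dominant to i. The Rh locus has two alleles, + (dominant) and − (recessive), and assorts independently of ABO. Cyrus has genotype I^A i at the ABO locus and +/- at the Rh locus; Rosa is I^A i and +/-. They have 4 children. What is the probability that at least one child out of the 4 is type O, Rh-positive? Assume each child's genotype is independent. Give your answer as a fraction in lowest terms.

ABO cross I^A i × I^A i → 1/4 O, 3/4 A.
Rh cross +/- × +/- → 3/4 Rh+, 1/4 Rh-; so P(type O, Rh-positive) = 1/4 × 3/4 = 3/16 per child.
P(none) = (13/16)^4 = 28561/65536; P(at least one) = 1 − 28561/65536 = 36975/65536.

36975/65536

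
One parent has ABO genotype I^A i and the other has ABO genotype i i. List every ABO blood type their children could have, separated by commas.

O, A

Gametes from I^A i × i i give offspring ABO genotypes I^A i, i i, i.e. phenotypes O, A.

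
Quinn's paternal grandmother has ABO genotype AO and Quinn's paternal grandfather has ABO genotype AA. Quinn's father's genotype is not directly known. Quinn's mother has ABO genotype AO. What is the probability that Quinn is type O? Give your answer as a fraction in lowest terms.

Quinn's father's ABO genotype from AO × AA: 1/2 AA, 1/2 AO.
Crossing each possibility with the mother AO and summing P(type O): 1/2·0 + 1/2·1/4 = 1/8.

1/8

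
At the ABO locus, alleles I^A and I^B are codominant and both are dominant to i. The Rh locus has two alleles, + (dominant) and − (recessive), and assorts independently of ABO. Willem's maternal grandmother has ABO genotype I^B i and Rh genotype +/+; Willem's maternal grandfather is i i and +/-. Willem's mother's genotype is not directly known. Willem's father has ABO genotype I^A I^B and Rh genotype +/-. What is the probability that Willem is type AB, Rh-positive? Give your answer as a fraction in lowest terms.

7/64

Willem's mother's ABO genotype from I^B i × i i: 1/2 I^B i, 1/2 i i.
Crossing each possibility with the father I^A I^B and summing P(type AB): 1/2·1/4 + 1/2·0 = 1/8.
Similarly for Rh via the mother's Rh distribution: P(Rh+) = 7/8.
Independent loci: 1/8 × 7/8 = 7/64.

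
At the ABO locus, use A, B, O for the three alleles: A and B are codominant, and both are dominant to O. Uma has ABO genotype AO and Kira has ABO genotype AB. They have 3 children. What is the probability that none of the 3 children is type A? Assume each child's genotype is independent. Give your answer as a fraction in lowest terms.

ABO cross AO × AB → 1/2 A, 1/4 B, 1/4 AB.
So P(type A) = 1/2 per child.
P(not type A) = 1/2 for one child; (1/2)^3 = 1/8.

1/8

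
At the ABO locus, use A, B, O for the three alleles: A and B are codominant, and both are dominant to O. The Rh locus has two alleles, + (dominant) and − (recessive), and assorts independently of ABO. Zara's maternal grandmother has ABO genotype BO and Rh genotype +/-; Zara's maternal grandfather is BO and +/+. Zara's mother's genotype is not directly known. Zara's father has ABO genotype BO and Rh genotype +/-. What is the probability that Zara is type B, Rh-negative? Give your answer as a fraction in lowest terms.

3/32

Zara's mother's ABO genotype from BO × BO: 1/4 BB, 1/2 BO, 1/4 OO.
Crossing each possibility with the father BO and summing P(type B): 1/4·1 + 1/2·3/4 + 1/4·1/2 = 3/4.
Similarly for Rh via the mother's Rh distribution: P(Rh-) = 1/8.
Independent loci: 3/4 × 1/8 = 3/32.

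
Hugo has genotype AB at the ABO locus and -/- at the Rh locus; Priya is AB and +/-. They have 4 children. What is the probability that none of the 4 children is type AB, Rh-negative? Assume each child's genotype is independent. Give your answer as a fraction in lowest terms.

ABO cross AB × AB → 1/4 A, 1/4 B, 1/2 AB.
Rh cross -/- × +/- → 1/2 Rh+, 1/2 Rh-; so P(type AB, Rh-negative) = 1/2 × 1/2 = 1/4 per child.
P(not type AB, Rh-negative) = 3/4 for one child; (3/4)^4 = 81/256.

81/256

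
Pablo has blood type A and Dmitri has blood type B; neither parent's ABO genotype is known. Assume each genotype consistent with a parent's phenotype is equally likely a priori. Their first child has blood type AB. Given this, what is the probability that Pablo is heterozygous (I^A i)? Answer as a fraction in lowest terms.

Possible genotypes: Pablo ∈ {I^A I^A, I^A i}; Dmitri ∈ {I^B I^B, I^B i}.
Weight each parental genotype pair by prior × P(type-AB child):
  I^A I^A × I^B I^B: posterior weight 4/9.
  I^A I^A × I^B i: posterior weight 2/9.
  I^A i × I^B I^B: posterior weight 2/9.
  I^A i × I^B i: posterior weight 1/9.
Sum the posterior weight over pairs where Pablo is I^A i: 1/3.

1/3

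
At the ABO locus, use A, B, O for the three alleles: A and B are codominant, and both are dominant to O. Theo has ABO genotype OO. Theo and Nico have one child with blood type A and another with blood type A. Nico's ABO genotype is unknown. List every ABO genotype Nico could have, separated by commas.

For each candidate genotype of Nico, check whether crossing it with OO can produce every observed child phenotype.
  AA → possible child types {A} ✓
  AB → possible child types {A, B} ✓
  AO → possible child types {O, A} ✓
  BB → possible child types {B} ✗
  BO → possible child types {O, B} ✗
  OO → possible child types {O} ✗

AA, AB, AO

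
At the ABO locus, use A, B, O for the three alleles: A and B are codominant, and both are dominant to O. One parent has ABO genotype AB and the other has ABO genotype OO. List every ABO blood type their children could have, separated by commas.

A, B

Gametes from AB × OO give offspring ABO genotypes AO, BO, i.e. phenotypes A, B.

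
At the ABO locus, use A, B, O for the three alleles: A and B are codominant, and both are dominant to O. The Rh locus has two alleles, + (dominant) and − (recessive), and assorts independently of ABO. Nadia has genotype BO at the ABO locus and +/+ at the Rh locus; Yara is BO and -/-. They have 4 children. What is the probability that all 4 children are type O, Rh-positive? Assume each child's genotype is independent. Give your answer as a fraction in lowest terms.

1/256

ABO cross BO × BO → 1/4 O, 3/4 B.
Rh cross +/+ × -/- → 1 Rh+; so P(type O, Rh-positive) = 1/4 × 1 = 1/4 per child.
All 4 independent: (1/4)^4 = 1/256.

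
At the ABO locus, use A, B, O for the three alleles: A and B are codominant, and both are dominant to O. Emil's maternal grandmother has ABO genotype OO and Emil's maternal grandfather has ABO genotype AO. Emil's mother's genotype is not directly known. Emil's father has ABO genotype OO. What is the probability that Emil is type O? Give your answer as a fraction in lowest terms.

Emil's mother's ABO genotype from OO × AO: 1/2 AO, 1/2 OO.
Crossing each possibility with the father OO and summing P(type O): 1/2·1/2 + 1/2·1 = 3/4.

3/4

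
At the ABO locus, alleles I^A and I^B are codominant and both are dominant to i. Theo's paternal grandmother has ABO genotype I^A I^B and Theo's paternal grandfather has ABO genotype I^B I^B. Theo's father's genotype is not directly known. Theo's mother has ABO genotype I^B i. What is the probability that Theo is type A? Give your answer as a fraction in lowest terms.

1/8

Theo's father's ABO genotype from I^A I^B × I^B I^B: 1/2 I^A I^B, 1/2 I^B I^B.
Crossing each possibility with the mother I^B i and summing P(type A): 1/2·1/4 + 1/2·0 = 1/8.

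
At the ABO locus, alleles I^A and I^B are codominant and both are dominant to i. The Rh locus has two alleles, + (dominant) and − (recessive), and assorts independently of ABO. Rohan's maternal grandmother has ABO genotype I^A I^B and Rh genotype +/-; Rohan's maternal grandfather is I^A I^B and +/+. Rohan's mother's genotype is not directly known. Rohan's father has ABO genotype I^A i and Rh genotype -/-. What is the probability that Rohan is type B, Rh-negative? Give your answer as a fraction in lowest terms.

Rohan's mother's ABO genotype from I^A I^B × I^A I^B: 1/4 I^A I^A, 1/2 I^A I^B, 1/4 I^B I^B.
Crossing each possibility with the father I^A i and summing P(type B): 1/4·0 + 1/2·1/4 + 1/4·1/2 = 1/4.
Similarly for Rh via the mother's Rh distribution: P(Rh-) = 1/4.
Independent loci: 1/4 × 1/4 = 1/16.

1/16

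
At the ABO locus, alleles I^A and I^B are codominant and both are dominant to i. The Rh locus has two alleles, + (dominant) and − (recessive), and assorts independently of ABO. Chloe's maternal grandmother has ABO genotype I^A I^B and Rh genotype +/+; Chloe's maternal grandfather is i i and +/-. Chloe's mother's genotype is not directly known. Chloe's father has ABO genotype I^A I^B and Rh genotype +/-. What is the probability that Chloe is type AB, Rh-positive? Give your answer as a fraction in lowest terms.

Chloe's mother's ABO genotype from I^A I^B × i i: 1/2 I^A i, 1/2 I^B i.
Crossing each possibility with the father I^A I^B and summing P(type AB): 1/2·1/4 + 1/2·1/4 = 1/4.
Similarly for Rh via the mother's Rh distribution: P(Rh+) = 7/8.
Independent loci: 1/4 × 7/8 = 7/32.

7/32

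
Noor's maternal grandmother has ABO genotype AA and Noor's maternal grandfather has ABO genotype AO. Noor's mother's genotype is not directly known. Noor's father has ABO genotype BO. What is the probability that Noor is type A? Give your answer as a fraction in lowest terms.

Noor's mother's ABO genotype from AA × AO: 1/2 AA, 1/2 AO.
Crossing each possibility with the father BO and summing P(type A): 1/2·1/2 + 1/2·1/4 = 3/8.

3/8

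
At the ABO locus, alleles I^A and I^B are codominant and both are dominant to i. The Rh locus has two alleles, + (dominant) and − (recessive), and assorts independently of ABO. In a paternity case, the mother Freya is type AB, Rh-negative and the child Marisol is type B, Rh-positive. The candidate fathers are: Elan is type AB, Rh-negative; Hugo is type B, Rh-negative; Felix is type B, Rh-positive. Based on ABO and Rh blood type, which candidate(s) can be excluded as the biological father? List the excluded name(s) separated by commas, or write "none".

Elan, Hugo

A candidate is excluded only if no genotype consistent with his phenotype could produce a type B, Rh-positive child with a type AB, Rh-negative mother.
Elan (type AB, Rh-): no genotype consistent with that phenotype can produce a type-B Rh+ child with a type-AB mother.
Hugo (type B, Rh-): no genotype consistent with that phenotype can produce a type-B Rh+ child with a type-AB mother.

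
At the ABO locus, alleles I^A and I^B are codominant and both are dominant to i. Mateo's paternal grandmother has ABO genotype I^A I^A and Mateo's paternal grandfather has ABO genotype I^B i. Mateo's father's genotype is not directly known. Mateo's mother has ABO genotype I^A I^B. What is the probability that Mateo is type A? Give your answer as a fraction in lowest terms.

3/8

Mateo's father's ABO genotype from I^A I^A × I^B i: 1/2 I^A I^B, 1/2 I^A i.
Crossing each possibility with the mother I^A I^B and summing P(type A): 1/2·1/4 + 1/2·1/2 = 3/8.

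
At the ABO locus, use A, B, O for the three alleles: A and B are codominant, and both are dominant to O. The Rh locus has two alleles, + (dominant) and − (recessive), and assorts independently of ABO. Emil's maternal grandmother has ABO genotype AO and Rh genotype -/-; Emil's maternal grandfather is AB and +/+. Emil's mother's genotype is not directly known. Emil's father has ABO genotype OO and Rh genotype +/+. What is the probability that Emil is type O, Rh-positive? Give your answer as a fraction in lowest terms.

1/4

Emil's mother's ABO genotype from AO × AB: 1/4 AA, 1/4 AB, 1/4 AO, 1/4 BO.
Crossing each possibility with the father OO and summing P(type O): 1/4·0 + 1/4·0 + 1/4·1/2 + 1/4·1/2 = 1/4.
Similarly for Rh via the mother's Rh distribution: P(Rh+) = 1.
Independent loci: 1/4 × 1 = 1/4.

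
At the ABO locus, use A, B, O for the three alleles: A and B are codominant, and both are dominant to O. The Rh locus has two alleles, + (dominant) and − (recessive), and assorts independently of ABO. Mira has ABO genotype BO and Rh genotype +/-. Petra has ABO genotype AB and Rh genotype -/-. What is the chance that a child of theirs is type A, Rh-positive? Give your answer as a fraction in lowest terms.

ABO cross BO × AB → offspring phenotypes: 1/4 A, 1/2 B, 1/4 AB.
Rh cross +/- × -/- → 1/2 Rh+, 1/2 Rh-.
Independent loci: P(type A, Rh-positive) = 1/4 × 1/2 = 1/8.

1/8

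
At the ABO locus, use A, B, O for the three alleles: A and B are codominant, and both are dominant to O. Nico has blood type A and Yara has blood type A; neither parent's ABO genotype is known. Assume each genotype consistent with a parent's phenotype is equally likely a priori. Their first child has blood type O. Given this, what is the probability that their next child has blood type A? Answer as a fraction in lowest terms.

3/4

Possible genotypes: Nico ∈ {AA, AO}; Yara ∈ {AA, AO}.
Weight each parental genotype pair by prior × P(type-O child):
  AO × AO: posterior weight 1; P(next child type A) = 3/4.
Weighted sum = 3/4.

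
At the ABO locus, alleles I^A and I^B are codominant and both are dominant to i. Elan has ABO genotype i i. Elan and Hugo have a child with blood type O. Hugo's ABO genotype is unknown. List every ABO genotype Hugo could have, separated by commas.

For each candidate genotype of Hugo, check whether crossing it with i i can produce every observed child phenotype.
  I^A I^A → possible child types {A} ✗
  I^A I^B → possible child types {A, B} ✗
  I^A i → possible child types {O, A} ✓
  I^B I^B → possible child types {B} ✗
  I^B i → possible child types {O, B} ✓
  i i → possible child types {O} ✓

I^A i, I^B i, i i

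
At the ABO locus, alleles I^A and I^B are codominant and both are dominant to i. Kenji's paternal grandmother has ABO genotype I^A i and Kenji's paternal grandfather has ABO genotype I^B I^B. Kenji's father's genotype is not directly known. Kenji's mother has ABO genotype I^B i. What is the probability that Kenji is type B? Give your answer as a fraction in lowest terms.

Kenji's father's ABO genotype from I^A i × I^B I^B: 1/2 I^A I^B, 1/2 I^B i.
Crossing each possibility with the mother I^B i and summing P(type B): 1/2·1/2 + 1/2·3/4 = 5/8.

5/8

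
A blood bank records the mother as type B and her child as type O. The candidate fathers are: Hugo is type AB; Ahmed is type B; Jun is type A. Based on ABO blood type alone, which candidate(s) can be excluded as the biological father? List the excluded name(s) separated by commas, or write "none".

A candidate is excluded only if no genotype consistent with his phenotype could produce a type O child with a type B mother.
Hugo (type AB): no genotype consistent with that phenotype can produce a type-O child with a type-B mother.

Hugo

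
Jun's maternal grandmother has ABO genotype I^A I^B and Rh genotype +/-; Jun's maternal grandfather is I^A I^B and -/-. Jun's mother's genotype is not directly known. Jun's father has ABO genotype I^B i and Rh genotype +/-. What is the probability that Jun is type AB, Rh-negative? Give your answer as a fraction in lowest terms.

3/32

Jun's mother's ABO genotype from I^A I^B × I^A I^B: 1/4 I^A I^A, 1/2 I^A I^B, 1/4 I^B I^B.
Crossing each possibility with the father I^B i and summing P(type AB): 1/4·1/2 + 1/2·1/4 + 1/4·0 = 1/4.
Similarly for Rh via the mother's Rh distribution: P(Rh-) = 3/8.
Independent loci: 1/4 × 3/8 = 3/32.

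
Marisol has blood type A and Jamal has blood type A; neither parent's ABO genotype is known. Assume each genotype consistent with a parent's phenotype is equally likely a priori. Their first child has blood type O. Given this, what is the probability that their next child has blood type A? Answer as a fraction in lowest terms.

3/4

Possible genotypes: Marisol ∈ {I^A I^A, I^A i}; Jamal ∈ {I^A I^A, I^A i}.
Weight each parental genotype pair by prior × P(type-O child):
  I^A i × I^A i: posterior weight 1; P(next child type A) = 3/4.
Weighted sum = 3/4.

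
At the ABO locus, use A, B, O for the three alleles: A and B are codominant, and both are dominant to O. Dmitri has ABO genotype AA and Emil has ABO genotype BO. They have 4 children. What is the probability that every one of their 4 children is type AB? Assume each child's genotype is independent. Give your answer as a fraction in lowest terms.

1/16

ABO cross AA × BO → 1/2 A, 1/2 AB.
So P(type AB) = 1/2 per child.
All 4 independent: (1/2)^4 = 1/16.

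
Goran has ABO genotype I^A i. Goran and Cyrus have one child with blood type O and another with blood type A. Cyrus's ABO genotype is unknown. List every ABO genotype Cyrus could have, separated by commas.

For each candidate genotype of Cyrus, check whether crossing it with I^A i can produce every observed child phenotype.
  I^A I^A → possible child types {A} ✗
  I^A I^B → possible child types {A, B, AB} ✗
  I^A i → possible child types {O, A} ✓
  I^B I^B → possible child types {B, AB} ✗
  I^B i → possible child types {O, A, B, AB} ✓
  i i → possible child types {O, A} ✓

I^A i, I^B i, i i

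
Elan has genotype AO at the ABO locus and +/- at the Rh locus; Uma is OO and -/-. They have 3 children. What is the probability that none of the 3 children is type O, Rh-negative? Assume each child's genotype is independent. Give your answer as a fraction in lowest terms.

27/64

ABO cross AO × OO → 1/2 O, 1/2 A.
Rh cross +/- × -/- → 1/2 Rh+, 1/2 Rh-; so P(type O, Rh-negative) = 1/2 × 1/2 = 1/4 per child.
P(not type O, Rh-negative) = 3/4 for one child; (3/4)^3 = 27/64.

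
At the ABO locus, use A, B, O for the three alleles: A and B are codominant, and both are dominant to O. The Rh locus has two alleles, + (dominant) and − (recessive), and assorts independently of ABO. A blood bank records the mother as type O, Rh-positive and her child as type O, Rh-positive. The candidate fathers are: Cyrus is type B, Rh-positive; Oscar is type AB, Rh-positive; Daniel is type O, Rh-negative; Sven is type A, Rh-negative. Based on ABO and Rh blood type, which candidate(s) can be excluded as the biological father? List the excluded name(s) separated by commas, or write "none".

A candidate is excluded only if no genotype consistent with his phenotype could produce a type O, Rh-positive child with a type O, Rh-positive mother.
Oscar (type AB, Rh+): no genotype consistent with that phenotype can produce a type-O Rh+ child with a type-O mother.

Oscar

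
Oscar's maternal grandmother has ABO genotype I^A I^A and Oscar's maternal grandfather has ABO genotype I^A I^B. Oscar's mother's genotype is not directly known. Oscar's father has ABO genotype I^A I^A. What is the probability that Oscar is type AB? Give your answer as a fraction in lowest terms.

Oscar's mother's ABO genotype from I^A I^A × I^A I^B: 1/2 I^A I^A, 1/2 I^A I^B.
Crossing each possibility with the father I^A I^A and summing P(type AB): 1/2·0 + 1/2·1/2 = 1/4.

1/4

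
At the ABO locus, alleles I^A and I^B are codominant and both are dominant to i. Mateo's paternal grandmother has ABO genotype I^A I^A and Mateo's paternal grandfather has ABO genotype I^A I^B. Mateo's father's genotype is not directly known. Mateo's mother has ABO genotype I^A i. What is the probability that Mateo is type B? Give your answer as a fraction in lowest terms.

1/8

Mateo's father's ABO genotype from I^A I^A × I^A I^B: 1/2 I^A I^A, 1/2 I^A I^B.
Crossing each possibility with the mother I^A i and summing P(type B): 1/2·0 + 1/2·1/4 = 1/8.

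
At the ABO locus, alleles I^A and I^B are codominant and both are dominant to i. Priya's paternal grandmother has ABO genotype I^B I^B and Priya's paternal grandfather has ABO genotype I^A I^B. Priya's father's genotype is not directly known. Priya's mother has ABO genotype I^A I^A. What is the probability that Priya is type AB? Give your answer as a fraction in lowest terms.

Priya's father's ABO genotype from I^B I^B × I^A I^B: 1/2 I^A I^B, 1/2 I^B I^B.
Crossing each possibility with the mother I^A I^A and summing P(type AB): 1/2·1/2 + 1/2·1 = 3/4.

3/4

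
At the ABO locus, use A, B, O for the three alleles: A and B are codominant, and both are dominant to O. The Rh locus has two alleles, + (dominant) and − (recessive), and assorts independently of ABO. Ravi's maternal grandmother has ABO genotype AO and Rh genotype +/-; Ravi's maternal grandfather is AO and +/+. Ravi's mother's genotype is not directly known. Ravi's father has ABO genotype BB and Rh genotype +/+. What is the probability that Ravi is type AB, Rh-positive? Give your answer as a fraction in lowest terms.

Ravi's mother's ABO genotype from AO × AO: 1/4 AA, 1/2 AO, 1/4 OO.
Crossing each possibility with the father BB and summing P(type AB): 1/4·1 + 1/2·1/2 + 1/4·0 = 1/2.
Similarly for Rh via the mother's Rh distribution: P(Rh+) = 1.
Independent loci: 1/2 × 1 = 1/2.

1/2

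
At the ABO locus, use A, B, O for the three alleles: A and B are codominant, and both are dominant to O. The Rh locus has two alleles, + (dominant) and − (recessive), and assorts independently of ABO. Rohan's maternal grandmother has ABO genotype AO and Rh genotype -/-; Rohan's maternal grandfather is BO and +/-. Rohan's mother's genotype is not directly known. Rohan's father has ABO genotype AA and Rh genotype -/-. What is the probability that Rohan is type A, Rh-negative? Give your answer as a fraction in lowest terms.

Rohan's mother's ABO genotype from AO × BO: 1/4 AB, 1/4 AO, 1/4 BO, 1/4 OO.
Crossing each possibility with the father AA and summing P(type A): 1/4·1/2 + 1/4·1 + 1/4·1/2 + 1/4·1 = 3/4.
Similarly for Rh via the mother's Rh distribution: P(Rh-) = 3/4.
Independent loci: 3/4 × 3/4 = 9/16.

9/16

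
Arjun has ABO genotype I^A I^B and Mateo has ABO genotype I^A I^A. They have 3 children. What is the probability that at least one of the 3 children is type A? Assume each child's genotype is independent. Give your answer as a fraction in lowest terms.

ABO cross I^A I^B × I^A I^A → 1/2 A, 1/2 AB.
So P(type A) = 1/2 per child.
P(none) = (1/2)^3 = 1/8; P(at least one) = 1 − 1/8 = 7/8.

7/8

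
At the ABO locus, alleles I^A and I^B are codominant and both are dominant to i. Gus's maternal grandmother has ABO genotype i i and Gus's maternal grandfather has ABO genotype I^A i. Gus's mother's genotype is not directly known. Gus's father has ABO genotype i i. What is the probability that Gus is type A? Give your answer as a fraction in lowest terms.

1/4

Gus's mother's ABO genotype from i i × I^A i: 1/2 I^A i, 1/2 i i.
Crossing each possibility with the father i i and summing P(type A): 1/2·1/2 + 1/2·0 = 1/4.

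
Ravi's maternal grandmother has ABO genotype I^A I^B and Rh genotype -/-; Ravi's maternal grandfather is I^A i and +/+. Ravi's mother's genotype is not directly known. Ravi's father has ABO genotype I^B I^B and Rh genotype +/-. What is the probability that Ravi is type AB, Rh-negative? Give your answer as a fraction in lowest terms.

1/8

Ravi's mother's ABO genotype from I^A I^B × I^A i: 1/4 I^A I^A, 1/4 I^A I^B, 1/4 I^A i, 1/4 I^B i.
Crossing each possibility with the father I^B I^B and summing P(type AB): 1/4·1 + 1/4·1/2 + 1/4·1/2 + 1/4·0 = 1/2.
Similarly for Rh via the mother's Rh distribution: P(Rh-) = 1/4.
Independent loci: 1/2 × 1/4 = 1/8.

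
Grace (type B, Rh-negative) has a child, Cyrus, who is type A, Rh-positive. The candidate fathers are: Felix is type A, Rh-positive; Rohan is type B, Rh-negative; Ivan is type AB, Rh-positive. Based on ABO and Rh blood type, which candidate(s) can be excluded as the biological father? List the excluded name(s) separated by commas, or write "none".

Rohan

A candidate is excluded only if no genotype consistent with his phenotype could produce a type A, Rh-positive child with a type B, Rh-negative mother.
Rohan (type B, Rh-): no genotype consistent with that phenotype can produce a type-A Rh+ child with a type-B mother.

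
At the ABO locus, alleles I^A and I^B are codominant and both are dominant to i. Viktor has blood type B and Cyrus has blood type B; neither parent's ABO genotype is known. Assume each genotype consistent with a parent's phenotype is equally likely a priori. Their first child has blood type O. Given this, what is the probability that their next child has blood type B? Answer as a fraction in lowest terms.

3/4

Possible genotypes: Viktor ∈ {I^B I^B, I^B i}; Cyrus ∈ {I^B I^B, I^B i}.
Weight each parental genotype pair by prior × P(type-O child):
  I^B i × I^B i: posterior weight 1; P(next child type B) = 3/4.
Weighted sum = 3/4.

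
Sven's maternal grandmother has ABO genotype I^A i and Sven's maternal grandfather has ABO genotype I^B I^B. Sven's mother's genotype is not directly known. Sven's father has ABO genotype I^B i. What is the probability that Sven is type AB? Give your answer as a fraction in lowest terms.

Sven's mother's ABO genotype from I^A i × I^B I^B: 1/2 I^A I^B, 1/2 I^B i.
Crossing each possibility with the father I^B i and summing P(type AB): 1/2·1/4 + 1/2·0 = 1/8.

1/8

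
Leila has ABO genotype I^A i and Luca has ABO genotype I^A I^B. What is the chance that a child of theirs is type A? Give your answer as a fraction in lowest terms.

1/2

ABO cross I^A i × I^A I^B → offspring phenotypes: 1/2 A, 1/4 B, 1/4 AB.
So P(type A) = 1/2.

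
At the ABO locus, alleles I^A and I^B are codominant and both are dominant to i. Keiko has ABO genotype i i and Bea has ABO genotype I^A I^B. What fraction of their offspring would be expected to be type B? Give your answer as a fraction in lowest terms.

1/2

ABO cross i i × I^A I^B → offspring phenotypes: 1/2 A, 1/2 B.
So P(type B) = 1/2.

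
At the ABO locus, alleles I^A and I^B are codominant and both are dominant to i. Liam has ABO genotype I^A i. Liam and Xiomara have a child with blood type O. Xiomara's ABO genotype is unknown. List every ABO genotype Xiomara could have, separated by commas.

For each candidate genotype of Xiomara, check whether crossing it with I^A i can produce every observed child phenotype.
  I^A I^A → possible child types {A} ✗
  I^A I^B → possible child types {A, B, AB} ✗
  I^A i → possible child types {O, A} ✓
  I^B I^B → possible child types {B, AB} ✗
  I^B i → possible child types {O, A, B, AB} ✓
  i i → possible child types {O, A} ✓

I^A i, I^B i, i i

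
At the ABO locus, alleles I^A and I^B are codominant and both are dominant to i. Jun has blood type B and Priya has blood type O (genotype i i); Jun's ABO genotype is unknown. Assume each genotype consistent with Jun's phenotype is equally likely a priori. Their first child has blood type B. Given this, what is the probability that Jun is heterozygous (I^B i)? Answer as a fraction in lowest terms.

Possible genotypes: Jun ∈ {I^B I^B, I^B i}; Priya ∈ {i i}.
Weight each parental genotype pair by prior × P(type-B child):
  I^B I^B × i i: posterior weight 2/3.
  I^B i × i i: posterior weight 1/3.
Sum the posterior weight over pairs where Jun is I^B i: 1/3.

1/3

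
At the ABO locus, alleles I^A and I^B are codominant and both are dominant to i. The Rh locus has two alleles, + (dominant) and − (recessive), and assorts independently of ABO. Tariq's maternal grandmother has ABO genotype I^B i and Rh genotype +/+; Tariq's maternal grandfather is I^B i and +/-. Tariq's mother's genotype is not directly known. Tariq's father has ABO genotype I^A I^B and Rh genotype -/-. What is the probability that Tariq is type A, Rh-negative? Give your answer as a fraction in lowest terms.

Tariq's mother's ABO genotype from I^B i × I^B i: 1/4 I^B I^B, 1/2 I^B i, 1/4 i i.
Crossing each possibility with the father I^A I^B and summing P(type A): 1/4·0 + 1/2·1/4 + 1/4·1/2 = 1/4.
Similarly for Rh via the mother's Rh distribution: P(Rh-) = 1/4.
Independent loci: 1/4 × 1/4 = 1/16.

1/16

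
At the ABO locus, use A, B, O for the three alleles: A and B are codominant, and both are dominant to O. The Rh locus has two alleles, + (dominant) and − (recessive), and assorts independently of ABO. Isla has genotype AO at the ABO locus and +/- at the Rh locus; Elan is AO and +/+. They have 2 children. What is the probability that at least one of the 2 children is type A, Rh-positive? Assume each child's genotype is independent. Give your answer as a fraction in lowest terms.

15/16

ABO cross AO × AO → 1/4 O, 3/4 A.
Rh cross +/- × +/+ → 1 Rh+; so P(type A, Rh-positive) = 3/4 × 1 = 3/4 per child.
P(none) = (1/4)^2 = 1/16; P(at least one) = 1 − 1/16 = 15/16.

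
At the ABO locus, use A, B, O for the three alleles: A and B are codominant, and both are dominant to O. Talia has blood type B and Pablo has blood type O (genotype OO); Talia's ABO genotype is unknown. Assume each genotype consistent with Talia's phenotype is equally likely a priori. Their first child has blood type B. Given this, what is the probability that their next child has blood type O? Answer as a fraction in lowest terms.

1/6

Possible genotypes: Talia ∈ {BB, BO}; Pablo ∈ {OO}.
Weight each parental genotype pair by prior × P(type-B child):
  BB × OO: posterior weight 2/3; P(next child type O) = 0.
  BO × OO: posterior weight 1/3; P(next child type O) = 1/2.
Weighted sum = 1/6.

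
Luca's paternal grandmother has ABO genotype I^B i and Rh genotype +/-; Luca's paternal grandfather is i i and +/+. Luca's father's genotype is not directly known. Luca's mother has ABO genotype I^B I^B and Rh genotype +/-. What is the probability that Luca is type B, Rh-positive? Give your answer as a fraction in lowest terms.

Luca's father's ABO genotype from I^B i × i i: 1/2 I^B i, 1/2 i i.
Crossing each possibility with the mother I^B I^B and summing P(type B): 1/2·1 + 1/2·1 = 1.
Similarly for Rh via the father's Rh distribution: P(Rh+) = 7/8.
Independent loci: 1 × 7/8 = 7/8.

7/8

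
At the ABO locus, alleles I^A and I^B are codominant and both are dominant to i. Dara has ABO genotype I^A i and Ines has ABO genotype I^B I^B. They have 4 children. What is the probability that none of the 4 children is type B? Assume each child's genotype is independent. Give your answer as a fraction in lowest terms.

ABO cross I^A i × I^B I^B → 1/2 B, 1/2 AB.
So P(type B) = 1/2 per child.
P(not type B) = 1/2 for one child; (1/2)^4 = 1/16.

1/16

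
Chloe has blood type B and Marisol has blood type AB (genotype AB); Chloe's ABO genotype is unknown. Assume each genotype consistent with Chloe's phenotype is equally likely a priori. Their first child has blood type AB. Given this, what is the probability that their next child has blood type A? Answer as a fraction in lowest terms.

1/12

Possible genotypes: Chloe ∈ {BB, BO}; Marisol ∈ {AB}.
Weight each parental genotype pair by prior × P(type-AB child):
  BB × AB: posterior weight 2/3; P(next child type A) = 0.
  BO × AB: posterior weight 1/3; P(next child type A) = 1/4.
Weighted sum = 1/12.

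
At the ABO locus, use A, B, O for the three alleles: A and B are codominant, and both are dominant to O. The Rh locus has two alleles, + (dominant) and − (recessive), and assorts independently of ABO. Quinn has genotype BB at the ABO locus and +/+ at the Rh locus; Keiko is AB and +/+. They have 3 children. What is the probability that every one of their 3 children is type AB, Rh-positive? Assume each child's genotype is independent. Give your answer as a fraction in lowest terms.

1/8

ABO cross BB × AB → 1/2 B, 1/2 AB.
Rh cross +/+ × +/+ → 1 Rh+; so P(type AB, Rh-positive) = 1/2 × 1 = 1/2 per child.
All 3 independent: (1/2)^3 = 1/8.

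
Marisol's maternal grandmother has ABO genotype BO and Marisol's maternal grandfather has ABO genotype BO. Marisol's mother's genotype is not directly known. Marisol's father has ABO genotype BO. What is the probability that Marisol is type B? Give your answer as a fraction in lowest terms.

3/4

Marisol's mother's ABO genotype from BO × BO: 1/4 BB, 1/2 BO, 1/4 OO.
Crossing each possibility with the father BO and summing P(type B): 1/4·1 + 1/2·3/4 + 1/4·1/2 = 3/4.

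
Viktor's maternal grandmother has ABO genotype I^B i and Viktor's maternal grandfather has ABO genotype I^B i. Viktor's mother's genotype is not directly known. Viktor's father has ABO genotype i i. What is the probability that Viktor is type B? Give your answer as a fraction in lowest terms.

1/2

Viktor's mother's ABO genotype from I^B i × I^B i: 1/4 I^B I^B, 1/2 I^B i, 1/4 i i.
Crossing each possibility with the father i i and summing P(type B): 1/4·1 + 1/2·1/2 + 1/4·0 = 1/2.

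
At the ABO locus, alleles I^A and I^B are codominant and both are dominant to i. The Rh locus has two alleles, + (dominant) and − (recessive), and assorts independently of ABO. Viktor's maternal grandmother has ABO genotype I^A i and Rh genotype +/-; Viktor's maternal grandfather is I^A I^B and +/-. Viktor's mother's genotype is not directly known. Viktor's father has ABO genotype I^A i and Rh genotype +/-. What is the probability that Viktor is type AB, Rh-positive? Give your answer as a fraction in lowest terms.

Viktor's mother's ABO genotype from I^A i × I^A I^B: 1/4 I^A I^A, 1/4 I^A I^B, 1/4 I^A i, 1/4 I^B i.
Crossing each possibility with the father I^A i and summing P(type AB): 1/4·0 + 1/4·1/4 + 1/4·0 + 1/4·1/4 = 1/8.
Similarly for Rh via the mother's Rh distribution: P(Rh+) = 3/4.
Independent loci: 1/8 × 3/4 = 3/32.

3/32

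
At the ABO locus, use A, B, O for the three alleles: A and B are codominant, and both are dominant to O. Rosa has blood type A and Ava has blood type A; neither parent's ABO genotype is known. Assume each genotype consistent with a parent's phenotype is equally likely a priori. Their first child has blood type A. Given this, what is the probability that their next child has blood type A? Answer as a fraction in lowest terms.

19/20

Possible genotypes: Rosa ∈ {AA, AO}; Ava ∈ {AA, AO}.
Weight each parental genotype pair by prior × P(type-A child):
  AA × AA: posterior weight 4/15; P(next child type A) = 1.
  AA × AO: posterior weight 4/15; P(next child type A) = 1.
  AO × AA: posterior weight 4/15; P(next child type A) = 1.
  AO × AO: posterior weight 1/5; P(next child type A) = 3/4.
Weighted sum = 19/20.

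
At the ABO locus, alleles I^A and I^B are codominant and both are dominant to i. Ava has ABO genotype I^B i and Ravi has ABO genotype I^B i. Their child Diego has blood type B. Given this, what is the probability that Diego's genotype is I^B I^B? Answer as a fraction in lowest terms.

Cross I^B i × I^B i → 1/4 I^B I^B, 1/2 I^B i, 1/4 i i.
Type-B genotypes among offspring: I^B I^B (1/4), I^B i (1/2); total 3/4.
P(I^B I^B | type B) = (1/4) / (3/4) = 1/3.

1/3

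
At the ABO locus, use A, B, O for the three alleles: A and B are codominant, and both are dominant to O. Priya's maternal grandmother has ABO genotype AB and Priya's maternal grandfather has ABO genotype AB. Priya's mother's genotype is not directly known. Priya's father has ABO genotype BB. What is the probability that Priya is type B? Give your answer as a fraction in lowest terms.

1/2

Priya's mother's ABO genotype from AB × AB: 1/4 AA, 1/2 AB, 1/4 BB.
Crossing each possibility with the father BB and summing P(type B): 1/4·0 + 1/2·1/2 + 1/4·1 = 1/2.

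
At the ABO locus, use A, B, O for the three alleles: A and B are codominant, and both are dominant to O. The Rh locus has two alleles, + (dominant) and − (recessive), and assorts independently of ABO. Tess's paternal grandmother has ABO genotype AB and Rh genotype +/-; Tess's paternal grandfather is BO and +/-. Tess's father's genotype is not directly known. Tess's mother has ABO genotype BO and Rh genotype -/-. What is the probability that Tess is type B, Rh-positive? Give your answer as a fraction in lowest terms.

5/16

Tess's father's ABO genotype from AB × BO: 1/4 AB, 1/4 AO, 1/4 BB, 1/4 BO.
Crossing each possibility with the mother BO and summing P(type B): 1/4·1/2 + 1/4·1/4 + 1/4·1 + 1/4·3/4 = 5/8.
Similarly for Rh via the father's Rh distribution: P(Rh+) = 1/2.
Independent loci: 5/8 × 1/2 = 5/16.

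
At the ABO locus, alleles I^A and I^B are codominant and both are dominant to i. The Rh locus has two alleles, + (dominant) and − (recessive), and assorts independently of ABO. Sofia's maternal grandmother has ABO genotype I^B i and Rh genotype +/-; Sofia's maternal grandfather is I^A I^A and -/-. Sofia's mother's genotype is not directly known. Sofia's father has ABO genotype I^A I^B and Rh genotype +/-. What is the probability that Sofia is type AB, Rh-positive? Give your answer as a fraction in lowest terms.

15/64

Sofia's mother's ABO genotype from I^B i × I^A I^A: 1/2 I^A I^B, 1/2 I^A i.
Crossing each possibility with the father I^A I^B and summing P(type AB): 1/2·1/2 + 1/2·1/4 = 3/8.
Similarly for Rh via the mother's Rh distribution: P(Rh+) = 5/8.
Independent loci: 3/8 × 5/8 = 15/64.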